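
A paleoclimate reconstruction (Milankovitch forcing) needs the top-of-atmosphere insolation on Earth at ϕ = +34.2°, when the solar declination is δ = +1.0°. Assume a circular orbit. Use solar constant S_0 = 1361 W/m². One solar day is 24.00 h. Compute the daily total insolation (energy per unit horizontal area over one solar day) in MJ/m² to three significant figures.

31.5 MJ/m²

cos h₀ = −tan(+34.2°) tan(+1.000°) = -0.0119, h₀ = 1.5827 rad.
Bracket: h₀ sin ϕ sin δ + cos ϕ cos δ sin h₀ = 1.5827×0.56208×0.01745 + 0.82708×0.99985×0.99993 = 0.015524 + 0.826898 = 0.842422.
Q̄ = (S_0/π) × [bracket] = (1361/π) × 0.842422 = 364.95 W/m².
Daily total = Q̄ × 24.00 h × 3600 s/h = 364.95 × 24.00 × 3600 / 10⁶ = 31.53 MJ/m².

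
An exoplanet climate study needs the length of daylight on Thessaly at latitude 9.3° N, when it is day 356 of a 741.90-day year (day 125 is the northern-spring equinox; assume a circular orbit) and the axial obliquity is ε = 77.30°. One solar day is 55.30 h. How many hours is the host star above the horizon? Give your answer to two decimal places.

33.87 h

Solar longitude: L_s = 360° × (356 − 125)/741.90 = 112.091°.
sin δ = sin 77.30° × sin 112.091° = 0.90392, so δ = +64.678°.
cos h₀ = −tan ϕ · tan δ = −tan(+9.3°) × tan(+64.678°) = -0.3461, so h₀ = 1.9242 rad = 110.25°.
Daylight = 2h₀/(2π) × 55.30 h = (1.9242/π) × 55.30 = 33.87 h.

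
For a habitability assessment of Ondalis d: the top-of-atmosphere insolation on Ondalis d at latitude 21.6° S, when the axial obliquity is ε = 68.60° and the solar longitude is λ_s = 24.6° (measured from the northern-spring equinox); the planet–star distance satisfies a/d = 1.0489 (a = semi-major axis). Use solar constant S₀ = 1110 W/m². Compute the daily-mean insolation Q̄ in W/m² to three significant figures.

Q̄ ≈ 251 W/m²

Solar declination: sin δ = sin ε · sin λ_s = sin 68.60° × sin 24.6° = 0.38758, so δ = +22.804°.
cos H₀ = −tan(-21.6°) tan(+22.804°) = 0.1665, H₀ = 1.4036 rad.
Bracket: H₀ sin φ sin δ + cos φ cos δ sin H₀ = 1.4036×-0.36812×0.38758 + 0.92978×0.92184×0.98605 = -0.200260 + 0.845152 = 0.644892.
Inverse-square distance factor (a/d)² = 1.0489² = 1.100191.
Q̄ = (S₀/π) × 1.100191 × [bracket] = (1110/π) × 1.100191 × 0.644892 = 250.7 W/m².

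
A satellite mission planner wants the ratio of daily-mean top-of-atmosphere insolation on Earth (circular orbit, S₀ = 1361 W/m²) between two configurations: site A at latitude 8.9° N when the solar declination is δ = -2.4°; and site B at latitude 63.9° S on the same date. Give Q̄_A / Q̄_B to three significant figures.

— Configuration A (φ=+8.9°):
cos H₀ = −tan(+8.9°) tan(-2.400°) = 0.0066, H₀ = 1.5642 rad.
Bracket: H₀ sin φ sin δ + cos φ cos δ sin H₀ = 1.5642×0.15471×-0.04188 + 0.98796×0.99912×0.99998 = -0.010135 + 0.987071 = 0.976936.
Q̄ = (S₀/π) × [bracket] = (1361/π) × 0.976936 = 423.23 W/m².
— Configuration B (φ=-63.9°):
cos H₀ = −tan(-63.9°) tan(-2.400°) = -0.0856, H₀ = 1.6565 rad.
Bracket: H₀ sin φ sin δ + cos φ cos δ sin H₀ = 1.6565×-0.89803×-0.04188 + 0.43994×0.99912×0.99633 = 0.062300 + 0.437940 = 0.500240.
Q̄ = (S₀/π) × [bracket] = (1361/π) × 0.500240 = 216.71 W/m².
Ratio Q̄_A / Q̄_B = 423.23 / 216.71 = 1.953.

Q̄_A / Q̄_B ≈ 1.95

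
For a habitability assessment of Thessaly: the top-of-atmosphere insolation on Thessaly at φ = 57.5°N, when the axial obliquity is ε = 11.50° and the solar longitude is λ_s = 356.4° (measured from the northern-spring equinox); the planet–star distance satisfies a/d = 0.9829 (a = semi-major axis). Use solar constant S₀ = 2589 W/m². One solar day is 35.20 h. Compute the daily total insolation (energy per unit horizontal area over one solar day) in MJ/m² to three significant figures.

52.5 MJ/m²

Solar declination: sin δ = sin ε · sin λ_s = sin 11.50° × sin 356.4° = -0.01252, so δ = -0.717°.
cos H₀ = −tan(+57.5°) tan(-0.717°) = 0.0197, H₀ = 1.5511 rad.
Bracket: H₀ sin φ sin δ + cos φ cos δ sin H₀ = 1.5511×0.84339×-0.01252 + 0.53730×0.99992×0.99981 = -0.016378 + 0.537155 = 0.520777.
Inverse-square distance factor (a/d)² = 0.9829² = 0.966092.
Q̄ = (S₀/π) × 0.966092 × [bracket] = (2589/π) × 0.966092 × 0.520777 = 414.62 W/m².
Daily total = Q̄ × 35.20 h × 3600 s/h = 414.62 × 35.20 × 3600 / 10⁶ = 52.54 MJ/m².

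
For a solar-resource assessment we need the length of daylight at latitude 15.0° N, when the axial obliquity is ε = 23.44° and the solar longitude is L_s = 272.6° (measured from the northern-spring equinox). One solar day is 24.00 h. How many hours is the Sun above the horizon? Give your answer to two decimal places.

11.11 h

Solar declination: sin δ = sin ε · sin L_s = sin 23.44° × sin 272.6° = -0.39738, so δ = -23.414°.
cos h₀ = −tan ϕ · tan δ = −tan(+15.0°) × tan(-23.414°) = 0.1160, so h₀ = 1.4545 rad = 83.34°.
Daylight = 2h₀/(2π) × 24.00 h = (1.4545/π) × 24.00 = 11.11 h.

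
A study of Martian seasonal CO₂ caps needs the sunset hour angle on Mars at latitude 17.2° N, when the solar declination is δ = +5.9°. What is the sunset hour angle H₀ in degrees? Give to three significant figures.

H₀ = 91.8°

cos H₀ = −tan φ · tan δ = −tan(+17.2°) × tan(+5.900°) = -0.0320, so H₀ = 1.6028 rad = 91.83°.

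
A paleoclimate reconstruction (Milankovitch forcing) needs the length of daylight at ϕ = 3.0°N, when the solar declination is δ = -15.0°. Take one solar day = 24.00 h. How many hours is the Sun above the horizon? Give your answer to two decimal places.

11.89 h

cos h₀ = −tan ϕ · tan δ = −tan(+3.0°) × tan(-15.000°) = 0.0140, so h₀ = 1.5568 rad = 89.20°.
Daylight = 2h₀/(2π) × 24.00 h = (1.5568/π) × 24.00 = 11.89 h.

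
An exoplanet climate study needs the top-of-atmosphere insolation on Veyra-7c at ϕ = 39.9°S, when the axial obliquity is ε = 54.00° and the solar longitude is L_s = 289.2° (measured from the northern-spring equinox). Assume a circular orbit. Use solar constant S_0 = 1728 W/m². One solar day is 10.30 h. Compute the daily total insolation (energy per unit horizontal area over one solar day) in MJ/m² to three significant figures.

31.4 MJ/m²

Solar declination: sin δ = sin ε · sin L_s = sin 54.00° × sin 289.2° = -0.76402, so δ = -49.820°.
cos h₀ = −tan(-39.9°) tan(-49.820°) = -0.9901, h₀ = 3.0008 rad.
Bracket: h₀ sin ϕ sin δ + cos ϕ cos δ sin h₀ = 3.0008×-0.64145×-0.76402 + 0.76717×0.64520×0.14028 = 1.470634 + 0.069436 = 1.540070.
Q̄ = (S_0/π) × [bracket] = (1728/π) × 1.540070 = 847.10 W/m².
Daily total = Q̄ × 10.30 h × 3600 s/h = 847.10 × 10.30 × 3600 / 10⁶ = 31.41 MJ/m².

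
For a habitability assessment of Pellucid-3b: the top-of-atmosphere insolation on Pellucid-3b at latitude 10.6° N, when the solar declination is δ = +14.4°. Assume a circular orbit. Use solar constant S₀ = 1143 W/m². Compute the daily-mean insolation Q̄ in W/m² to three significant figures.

Q̄ ≈ 373 W/m²

cos H₀ = −tan(+10.6°) tan(+14.400°) = -0.0481, H₀ = 1.6189 rad.
Bracket: H₀ sin φ sin δ + cos φ cos δ sin H₀ = 1.6189×0.18395×0.24869 + 0.98294×0.96858×0.99884 = 0.074059 + 0.950952 = 1.025011.
Q̄ = (S₀/π) × [bracket] = (1143/π) × 1.025011 = 372.9 W/m².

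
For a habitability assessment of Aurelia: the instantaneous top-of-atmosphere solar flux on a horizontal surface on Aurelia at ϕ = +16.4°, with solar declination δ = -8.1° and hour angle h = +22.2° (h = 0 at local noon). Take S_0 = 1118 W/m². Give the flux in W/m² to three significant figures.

cos θ_z = sin ϕ sin δ + cos ϕ cos δ cos h = -0.039782 + 0.879340 = 0.839558.
Flux = S_0 · cos θ_z = 1118 × 0.839558 = 938.6 W/m².

939 W/m²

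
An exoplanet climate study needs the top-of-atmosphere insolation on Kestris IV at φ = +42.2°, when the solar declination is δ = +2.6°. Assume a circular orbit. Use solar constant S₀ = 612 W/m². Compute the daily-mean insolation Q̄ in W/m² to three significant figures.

cos H₀ = −tan(+42.2°) tan(+2.600°) = -0.0412, H₀ = 1.6120 rad.
Bracket: H₀ sin φ sin δ + cos φ cos δ sin H₀ = 1.6120×0.67172×0.04536 + 0.74080×0.99897×0.99915 = 0.049116 + 0.739408 = 0.788524.
Q̄ = (S₀/π) × [bracket] = (612/π) × 0.788524 = 153.6 W/m².

Q̄ ≈ 154 W/m²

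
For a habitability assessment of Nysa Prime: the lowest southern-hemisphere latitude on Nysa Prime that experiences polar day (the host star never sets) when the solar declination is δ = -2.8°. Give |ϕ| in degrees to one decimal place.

|ϕ| = 87.2°

Polar day requires cos h₀ = −tan ϕ tan δ ≤ −1, i.e. tan ϕ tan δ ≥ 1.
The boundary is |tan ϕ| · |tan δ| = 1, so |ϕ| = 90° − |δ| = 90° − 2.8° = 87.2° in the southern hemisphere.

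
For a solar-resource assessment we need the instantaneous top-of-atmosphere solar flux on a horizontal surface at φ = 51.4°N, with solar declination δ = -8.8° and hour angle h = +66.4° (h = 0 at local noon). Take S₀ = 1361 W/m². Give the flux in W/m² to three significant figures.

cos θ_z = sin φ sin δ + cos φ cos δ cos h = -0.119562 + 0.246829 = 0.127267.
Flux = S₀ · cos θ_z = 1361 × 0.127267 = 173.2 W/m².

173 W/m²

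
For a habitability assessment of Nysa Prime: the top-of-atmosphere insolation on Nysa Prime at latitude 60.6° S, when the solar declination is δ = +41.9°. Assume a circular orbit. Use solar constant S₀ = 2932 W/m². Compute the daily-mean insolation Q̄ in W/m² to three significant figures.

cos H₀ = −tan(-60.6°) tan(+41.900°) = 1.5924 ≥ 1 ⇒ polar night, H₀ = 0 and Q̄ = 0.

Q̄ ≈ 0.00 W/m²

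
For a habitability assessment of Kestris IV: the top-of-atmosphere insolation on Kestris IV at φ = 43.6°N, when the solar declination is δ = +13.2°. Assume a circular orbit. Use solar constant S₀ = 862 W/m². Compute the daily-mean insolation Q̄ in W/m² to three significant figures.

Q̄ ≈ 266 W/m²

cos H₀ = −tan(+43.6°) tan(+13.200°) = -0.2234, H₀ = 1.7961 rad.
Bracket: H₀ sin φ sin δ + cos φ cos δ sin H₀ = 1.7961×0.68962×0.22835 + 0.72417×0.97358×0.97474 = 0.282840 + 0.687228 = 0.970068.
Q̄ = (S₀/π) × [bracket] = (862/π) × 0.970068 = 266.2 W/m².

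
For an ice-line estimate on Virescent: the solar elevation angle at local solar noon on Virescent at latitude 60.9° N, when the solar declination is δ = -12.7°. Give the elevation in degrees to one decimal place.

At local noon the hour angle is zero, so the zenith angle equals |φ − δ| = |+60.9° − (-12.700°)| = 73.600°.
Elevation = 90° − 73.600° = 16.4°.

16.4°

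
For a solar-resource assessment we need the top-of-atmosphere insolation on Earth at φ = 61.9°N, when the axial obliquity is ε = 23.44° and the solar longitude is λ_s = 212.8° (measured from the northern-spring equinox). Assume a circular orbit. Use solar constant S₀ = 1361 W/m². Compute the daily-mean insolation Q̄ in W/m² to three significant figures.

Q̄ ≈ 87.2 W/m²

Solar declination: sin δ = sin ε · sin λ_s = sin 23.44° × sin 212.8° = -0.21549, so δ = -12.444°.
cos H₀ = −tan(+61.9°) tan(-12.444°) = 0.4133, H₀ = 1.1447 rad.
Bracket: H₀ sin φ sin δ + cos φ cos δ sin H₀ = 1.1447×0.88213×-0.21549 + 0.47101×0.97651×0.91061 = -0.217596 + 0.418831 = 0.201235.
Q̄ = (S₀/π) × [bracket] = (1361/π) × 0.201235 = 87.18 W/m².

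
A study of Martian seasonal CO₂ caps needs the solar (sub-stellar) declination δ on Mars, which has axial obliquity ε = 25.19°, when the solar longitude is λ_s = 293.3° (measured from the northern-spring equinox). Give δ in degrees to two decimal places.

sin δ = sin ε · sin λ_s = sin 25.19° × sin 293.3° = -0.390910.
δ = arcsin(-0.390910) = -23.01°.

δ = -23.01°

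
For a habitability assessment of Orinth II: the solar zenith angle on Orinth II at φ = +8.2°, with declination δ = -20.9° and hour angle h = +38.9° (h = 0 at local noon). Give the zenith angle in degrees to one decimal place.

θ_z = 48.0°

cos θ_z = sin φ sin δ + cos φ cos δ cos h = -0.050881 + 0.719605 = 0.668724.
θ_z = arccos(0.668724) = 48.0°.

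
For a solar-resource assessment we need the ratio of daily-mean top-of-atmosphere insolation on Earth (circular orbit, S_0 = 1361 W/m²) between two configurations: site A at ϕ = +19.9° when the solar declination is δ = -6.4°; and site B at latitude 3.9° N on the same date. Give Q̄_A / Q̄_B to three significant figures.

— Configuration A (ϕ=+19.9°):
cos h₀ = −tan(+19.9°) tan(-6.400°) = 0.0406, h₀ = 1.5302 rad.
Bracket: h₀ sin ϕ sin δ + cos ϕ cos δ sin h₀ = 1.5302×0.34038×-0.11147 + 0.94029×0.99377×0.99918 = -0.058059 + 0.933666 = 0.875607.
Q̄ = (S_0/π) × [bracket] = (1361/π) × 0.875607 = 379.33 W/m².
— Configuration B (ϕ=+3.9°):
cos h₀ = −tan(+3.9°) tan(-6.400°) = 0.0076, h₀ = 1.5631 rad.
Bracket: h₀ sin ϕ sin δ + cos ϕ cos δ sin h₀ = 1.5631×0.06802×-0.11147 + 0.99768×0.99377×0.99997 = -0.011852 + 0.991435 = 0.979583.
Q̄ = (S_0/π) × [bracket] = (1361/π) × 0.979583 = 424.37 W/m².
Ratio Q̄_A / Q̄_B = 379.33 / 424.37 = 0.8939.

Q̄_A / Q̄_B ≈ 0.894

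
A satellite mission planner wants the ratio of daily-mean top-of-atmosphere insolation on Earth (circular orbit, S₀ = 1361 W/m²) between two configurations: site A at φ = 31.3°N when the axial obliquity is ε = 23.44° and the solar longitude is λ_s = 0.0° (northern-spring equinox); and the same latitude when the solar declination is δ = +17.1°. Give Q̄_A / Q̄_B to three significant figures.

— Configuration A (φ=+31.3°):
Solar declination: sin δ = sin ε · sin λ_s = sin 23.44° × sin 0.0° = 0.00000, so δ = +0.000°.
cos H₀ = −tan(+31.3°) tan(+0.000°) = -0.0000, H₀ = 1.5708 rad.
Bracket: H₀ sin φ sin δ + cos φ cos δ sin H₀ = 1.5708×0.51952×0.00000 + 0.85446×1.00000×1.00000 = 0.000000 + 0.854460 = 0.854460.
Q̄ = (S₀/π) × [bracket] = (1361/π) × 0.854460 = 370.17 W/m².
— Configuration B (φ=+31.3°):
cos H₀ = −tan(+31.3°) tan(+17.100°) = -0.1870, H₀ = 1.7590 rad.
Bracket: H₀ sin φ sin δ + cos φ cos δ sin H₀ = 1.7590×0.51952×0.29404 + 0.85446×0.95579×0.98235 = 0.268704 + 0.802270 = 1.070974.
Q̄ = (S₀/π) × [bracket] = (1361/π) × 1.070974 = 463.97 W/m².
Ratio Q̄_A / Q̄_B = 370.17 / 463.97 = 0.7978.

Q̄_A / Q̄_B ≈ 0.798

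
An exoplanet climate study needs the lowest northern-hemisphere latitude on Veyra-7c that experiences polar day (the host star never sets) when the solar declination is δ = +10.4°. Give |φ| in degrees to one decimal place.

|φ| = 79.6°

Polar day requires cos H₀ = −tan φ tan δ ≤ −1, i.e. tan φ tan δ ≥ 1.
The boundary is |tan φ| · |tan δ| = 1, so |φ| = 90° − |δ| = 90° − 10.4° = 79.6° in the northern hemisphere.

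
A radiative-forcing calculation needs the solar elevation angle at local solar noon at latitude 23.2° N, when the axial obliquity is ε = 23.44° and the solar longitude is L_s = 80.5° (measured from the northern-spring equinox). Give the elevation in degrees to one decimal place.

89.9°

Solar declination: sin δ = sin ε · sin L_s = sin 23.44° × sin 80.5° = 0.39233, so δ = +23.100°.
At local noon the hour angle is zero, so the zenith angle equals |ϕ − δ| = |+23.2° − (+23.100°)| = 0.100°.
Elevation = 90° − 0.100° = 89.9°.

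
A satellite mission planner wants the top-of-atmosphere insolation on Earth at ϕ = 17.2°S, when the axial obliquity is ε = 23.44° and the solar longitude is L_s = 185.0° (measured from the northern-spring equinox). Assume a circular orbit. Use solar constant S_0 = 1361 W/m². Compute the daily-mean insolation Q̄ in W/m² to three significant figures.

Solar declination: sin δ = sin ε · sin L_s = sin 23.44° × sin 185.0° = -0.03467, so δ = -1.987°.
cos h₀ = −tan(-17.2°) tan(-1.987°) = -0.0107, h₀ = 1.5815 rad.
Bracket: h₀ sin ϕ sin δ + cos ϕ cos δ sin h₀ = 1.5815×-0.29571×-0.03467 + 0.95528×0.99940×0.99994 = 0.016214 + 0.954650 = 0.970864.
Q̄ = (S_0/π) × [bracket] = (1361/π) × 0.970864 = 420.6 W/m².

Q̄ ≈ 421 W/m²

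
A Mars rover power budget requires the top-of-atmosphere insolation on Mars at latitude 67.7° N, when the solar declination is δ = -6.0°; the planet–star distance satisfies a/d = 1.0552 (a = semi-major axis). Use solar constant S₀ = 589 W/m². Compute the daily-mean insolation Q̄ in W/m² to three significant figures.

cos H₀ = −tan(+67.7°) tan(-6.000°) = 0.2563, H₀ = 1.3116 rad.
Bracket: H₀ sin φ sin δ + cos φ cos δ sin H₀ = 1.3116×0.92521×-0.10453 + 0.37946×0.99452×0.96661 = -0.126848 + 0.364780 = 0.237932.
Inverse-square distance factor (a/d)² = 1.0552² = 1.113447.
Q̄ = (S₀/π) × 1.113447 × [bracket] = (589/π) × 1.113447 × 0.237932 = 49.67 W/m².

Q̄ ≈ 49.7 W/m²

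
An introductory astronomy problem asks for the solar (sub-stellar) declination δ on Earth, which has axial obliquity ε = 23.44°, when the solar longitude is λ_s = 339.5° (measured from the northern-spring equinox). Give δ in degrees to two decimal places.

δ = -8.01°

sin δ = sin ε · sin λ_s = sin 23.44° × sin 339.5° = -0.139308.
δ = arcsin(-0.139308) = -8.01°.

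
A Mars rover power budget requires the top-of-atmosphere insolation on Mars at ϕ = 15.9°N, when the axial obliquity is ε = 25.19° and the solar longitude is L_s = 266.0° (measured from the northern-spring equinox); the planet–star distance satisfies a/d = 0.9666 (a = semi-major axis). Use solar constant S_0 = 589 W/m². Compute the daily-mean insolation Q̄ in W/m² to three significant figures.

Q̄ ≈ 122 W/m²

Solar declination: sin δ = sin ε · sin L_s = sin 25.19° × sin 266.0° = -0.42458, so δ = -25.124°.
cos h₀ = −tan(+15.9°) tan(-25.124°) = 0.1336, h₀ = 1.4368 rad.
Bracket: h₀ sin ϕ sin δ + cos ϕ cos δ sin h₀ = 1.4368×0.27396×-0.42458 + 0.96174×0.90539×0.99104 = -0.167126 + 0.862948 = 0.695822.
Inverse-square distance factor (a/d)² = 0.9666² = 0.934316.
Q̄ = (S_0/π) × 0.934316 × [bracket] = (589/π) × 0.934316 × 0.695822 = 121.9 W/m².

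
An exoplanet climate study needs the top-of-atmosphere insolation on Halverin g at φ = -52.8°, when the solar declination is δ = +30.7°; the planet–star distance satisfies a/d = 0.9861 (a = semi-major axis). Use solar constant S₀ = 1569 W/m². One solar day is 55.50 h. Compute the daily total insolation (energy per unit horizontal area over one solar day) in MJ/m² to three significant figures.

4.89 MJ/m²

cos H₀ = −tan(-52.8°) tan(+30.700°) = 0.7822, H₀ = 0.6725 rad.
Bracket: H₀ sin φ sin δ + cos φ cos δ sin H₀ = 0.6725×-0.79653×0.51054 + 0.60460×0.85985×0.62297 = -0.273479 + 0.323860 = 0.050381.
Inverse-square distance factor (a/d)² = 0.9861² = 0.972393.
Q̄ = (S₀/π) × 0.972393 × [bracket] = (1569/π) × 0.972393 × 0.050381 = 24.467 W/m².
Daily total = Q̄ × 55.50 h × 3600 s/h = 24.467 × 55.50 × 3600 / 10⁶ = 4.889 MJ/m².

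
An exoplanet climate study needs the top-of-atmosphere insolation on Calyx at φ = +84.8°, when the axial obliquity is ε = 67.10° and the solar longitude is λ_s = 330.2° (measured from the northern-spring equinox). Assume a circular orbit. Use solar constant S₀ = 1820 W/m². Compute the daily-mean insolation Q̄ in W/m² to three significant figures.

Q̄ ≈ 0.00 W/m²

Solar declination: sin δ = sin ε · sin λ_s = sin 67.10° × sin 330.2° = -0.45781, so δ = -27.246°.
cos H₀ = −tan(+84.8°) tan(-27.246°) = 5.6582 ≥ 1 ⇒ polar night, H₀ = 0 and Q̄ = 0.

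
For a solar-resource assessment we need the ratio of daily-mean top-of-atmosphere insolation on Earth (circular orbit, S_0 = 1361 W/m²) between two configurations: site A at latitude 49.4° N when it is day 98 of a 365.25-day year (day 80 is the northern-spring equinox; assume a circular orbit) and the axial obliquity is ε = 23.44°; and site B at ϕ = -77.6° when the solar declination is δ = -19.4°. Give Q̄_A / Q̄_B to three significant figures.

— Configuration A (ϕ=+49.4°):
Solar longitude: L_s = 360° × (98 − 80)/365.25 = 17.741°.
sin δ = sin 23.44° × sin 17.741° = 0.12121, so δ = +6.962°.
cos h₀ = −tan(+49.4°) tan(+6.962°) = -0.1425, h₀ = 1.7138 rad.
Bracket: h₀ sin ϕ sin δ + cos ϕ cos δ sin h₀ = 1.7138×0.75927×0.12121 + 0.65077×0.99263×0.98980 = 0.157723 + 0.639385 = 0.797108.
Q̄ = (S_0/π) × [bracket] = (1361/π) × 0.797108 = 345.32 W/m².
— Configuration B (ϕ=-77.6°):
cos h₀ = −tan(-77.6°) tan(-19.400°) = -1.6017 ≤ −1 ⇒ polar day, h₀ = π.
Bracket: h₀ sin ϕ sin δ + cos ϕ cos δ sin h₀ = 3.1416×-0.97667×-0.33216 + 0.21474×0.94322×0.00000 = 1.019169 + 0.000000 = 1.019169.
Q̄ = (S_0/π) × [bracket] = (1361/π) × 1.019169 = 441.52 W/m².
Ratio Q̄_A / Q̄_B = 345.32 / 441.52 = 0.7821.

Q̄_A / Q̄_B ≈ 0.782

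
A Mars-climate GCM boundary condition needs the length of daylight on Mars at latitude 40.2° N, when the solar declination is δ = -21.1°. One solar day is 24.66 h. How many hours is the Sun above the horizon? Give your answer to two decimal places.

9.72 h

cos H₀ = −tan φ · tan δ = −tan(+40.2°) × tan(-21.100°) = 0.3261, so H₀ = 1.2386 rad = 70.97°.
Daylight = 2H₀/(2π) × 24.66 h = (1.2386/π) × 24.66 = 9.72 h.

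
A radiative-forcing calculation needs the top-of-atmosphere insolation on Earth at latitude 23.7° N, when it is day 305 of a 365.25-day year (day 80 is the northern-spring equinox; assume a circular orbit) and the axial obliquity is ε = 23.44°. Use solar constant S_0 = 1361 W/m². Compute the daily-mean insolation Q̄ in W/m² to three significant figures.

Q̄ ≈ 313 W/m²

Solar longitude: L_s = 360° × (305 − 80)/365.25 = 221.766°.
sin δ = sin 23.44° × sin 221.766° = -0.26496, so δ = -15.365°.
cos h₀ = −tan(+23.7°) tan(-15.365°) = 0.1206, h₀ = 1.4499 rad.
Bracket: h₀ sin ϕ sin δ + cos ϕ cos δ sin h₀ = 1.4499×0.40195×-0.26496 + 0.91566×0.96426×0.99270 = -0.154415 + 0.876489 = 0.722074.
Q̄ = (S_0/π) × [bracket] = (1361/π) × 0.722074 = 312.8 W/m².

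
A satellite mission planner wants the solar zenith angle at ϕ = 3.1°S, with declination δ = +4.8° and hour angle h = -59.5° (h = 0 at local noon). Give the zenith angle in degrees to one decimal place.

θ_z = 60.0°

cos θ_z = sin ϕ sin δ + cos ϕ cos δ cos h = -0.004525 + 0.505018 = 0.500493.
θ_z = arccos(0.500493) = 60.0°.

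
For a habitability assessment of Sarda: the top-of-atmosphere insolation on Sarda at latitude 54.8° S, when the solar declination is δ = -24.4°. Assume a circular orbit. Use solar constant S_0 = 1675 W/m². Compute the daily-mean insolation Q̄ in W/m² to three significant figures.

Q̄ ≈ 623 W/m²

cos h₀ = −tan(-54.8°) tan(-24.400°) = -0.6430, h₀ = 2.2693 rad.
Bracket: h₀ sin ϕ sin δ + cos ϕ cos δ sin h₀ = 2.2693×-0.81714×-0.41310 + 0.57643×0.91068×0.76583 = 0.766026 + 0.402017 = 1.168043.
Q̄ = (S_0/π) × [bracket] = (1675/π) × 1.168043 = 622.8 W/m².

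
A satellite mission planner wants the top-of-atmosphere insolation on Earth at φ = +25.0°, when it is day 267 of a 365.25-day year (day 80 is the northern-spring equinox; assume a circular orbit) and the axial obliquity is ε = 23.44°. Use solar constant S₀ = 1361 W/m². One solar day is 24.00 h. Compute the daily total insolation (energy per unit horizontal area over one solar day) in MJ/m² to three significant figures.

Solar longitude: λ_s = 360° × (267 − 80)/365.25 = 184.312°.
sin δ = sin 23.44° × sin 184.312° = -0.02991, so δ = -1.714°.
cos H₀ = −tan(+25.0°) tan(-1.714°) = 0.0140, H₀ = 1.5568 rad.
Bracket: H₀ sin φ sin δ + cos φ cos δ sin H₀ = 1.5568×0.42262×-0.02991 + 0.90631×0.99955×0.99990 = -0.019679 + 0.905812 = 0.886133.
Q̄ = (S₀/π) × [bracket] = (1361/π) × 0.886133 = 383.89 W/m².
Daily total = Q̄ × 24.00 h × 3600 s/h = 383.89 × 24.00 × 3600 / 10⁶ = 33.17 MJ/m².

33.2 MJ/m²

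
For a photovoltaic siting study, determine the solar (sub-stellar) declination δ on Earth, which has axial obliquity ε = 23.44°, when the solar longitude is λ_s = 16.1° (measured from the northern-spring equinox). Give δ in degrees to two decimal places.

δ = +6.33°

sin δ = sin ε · sin λ_s = sin 23.44° × sin 16.1° = 0.110313.
δ = arcsin(0.110313) = +6.33°.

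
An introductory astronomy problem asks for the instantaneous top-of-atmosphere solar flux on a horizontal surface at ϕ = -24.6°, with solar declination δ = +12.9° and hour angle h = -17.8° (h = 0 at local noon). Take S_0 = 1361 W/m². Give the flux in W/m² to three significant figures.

1.02e+03 W/m²

cos θ_z = sin ϕ sin δ + cos ϕ cos δ cos h = -0.092935 + 0.843861 = 0.750926.
Flux = S_0 · cos θ_z = 1361 × 0.750926 = 1022 W/m².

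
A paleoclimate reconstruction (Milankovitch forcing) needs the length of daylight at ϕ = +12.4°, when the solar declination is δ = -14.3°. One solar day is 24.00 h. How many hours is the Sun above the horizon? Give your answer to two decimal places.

cos h₀ = −tan ϕ · tan δ = −tan(+12.4°) × tan(-14.300°) = 0.0560, so h₀ = 1.5147 rad = 86.79°.
Daylight = 2h₀/(2π) × 24.00 h = (1.5147/π) × 24.00 = 11.57 h.

11.57 h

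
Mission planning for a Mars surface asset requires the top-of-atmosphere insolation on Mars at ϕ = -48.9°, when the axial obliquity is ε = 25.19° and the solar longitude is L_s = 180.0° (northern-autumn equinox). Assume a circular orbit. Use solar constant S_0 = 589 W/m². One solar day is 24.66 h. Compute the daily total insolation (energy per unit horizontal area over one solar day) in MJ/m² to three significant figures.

10.9 MJ/m²

Solar declination: sin δ = sin ε · sin L_s = sin 25.19° × sin 180.0° = 0.00000, so δ = +0.000°.
cos h₀ = −tan(-48.9°) tan(+0.000°) = 0.0000, h₀ = 1.5708 rad.
Bracket: h₀ sin ϕ sin δ + cos ϕ cos δ sin h₀ = 1.5708×-0.75356×0.00000 + 0.65738×1.00000×1.00000 = -0.000000 + 0.657380 = 0.657380.
Q̄ = (S_0/π) × [bracket] = (589/π) × 0.657380 = 123.25 W/m².
Daily total = Q̄ × 24.66 h × 3600 s/h = 123.25 × 24.66 × 3600 / 10⁶ = 10.94 MJ/m².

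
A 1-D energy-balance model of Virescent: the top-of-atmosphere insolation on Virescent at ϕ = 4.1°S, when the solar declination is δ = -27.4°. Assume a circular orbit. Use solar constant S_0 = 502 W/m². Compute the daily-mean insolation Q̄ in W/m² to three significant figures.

Q̄ ≈ 150 W/m²

cos h₀ = −tan(-4.1°) tan(-27.400°) = -0.0372, h₀ = 1.6080 rad.
Bracket: h₀ sin ϕ sin δ + cos ϕ cos δ sin h₀ = 1.6080×-0.07150×-0.46020 + 0.99744×0.88782×0.99931 = 0.052910 + 0.884936 = 0.937846.
Q̄ = (S_0/π) × [bracket] = (502/π) × 0.937846 = 149.9 W/m².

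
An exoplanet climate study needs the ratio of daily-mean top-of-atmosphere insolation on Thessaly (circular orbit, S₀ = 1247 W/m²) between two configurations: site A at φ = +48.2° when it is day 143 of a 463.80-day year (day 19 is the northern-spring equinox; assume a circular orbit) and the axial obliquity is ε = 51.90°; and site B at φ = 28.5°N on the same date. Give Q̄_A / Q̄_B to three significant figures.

— Configuration A (φ=+48.2°):
Solar longitude: λ_s = 360° × (143 − 19)/463.80 = 96.248°.
sin δ = sin 51.90° × sin 96.248° = 0.78226, so δ = +51.468°.
cos H₀ = −tan(+48.2°) tan(+51.468°) = -1.4045 ≤ −1 ⇒ polar day, H₀ = π.
Bracket: H₀ sin φ sin δ + cos φ cos δ sin H₀ = 3.1416×0.74548×0.78226 + 0.66653×0.62295×0.00000 = 1.832053 + 0.000000 = 1.832053.
Q̄ = (S₀/π) × [bracket] = (1247/π) × 1.832053 = 727.20 W/m².
— Configuration B (φ=+28.5°):
cos H₀ = −tan(+28.5°) tan(+51.468°) = -0.6818, H₀ = 2.3210 rad.
Bracket: H₀ sin φ sin δ + cos φ cos δ sin H₀ = 2.3210×0.47716×0.78226 + 0.87882×0.62295×0.73153 = 0.866344 + 0.400484 = 1.266828.
Q̄ = (S₀/π) × [bracket] = (1247/π) × 1.266828 = 502.85 W/m².
Ratio Q̄_A / Q̄_B = 727.20 / 502.85 = 1.446.

Q̄_A / Q̄_B ≈ 1.45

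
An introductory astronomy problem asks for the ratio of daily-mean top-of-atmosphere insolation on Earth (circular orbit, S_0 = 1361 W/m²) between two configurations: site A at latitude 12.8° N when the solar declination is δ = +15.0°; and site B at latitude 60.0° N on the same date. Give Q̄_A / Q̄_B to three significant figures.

— Configuration A (ϕ=+12.8°):
cos h₀ = −tan(+12.8°) tan(+15.000°) = -0.0609, h₀ = 1.6317 rad.
Bracket: h₀ sin ϕ sin δ + cos ϕ cos δ sin h₀ = 1.6317×0.22155×0.25882 + 0.97515×0.96593×0.99815 = 0.093564 + 0.940184 = 1.033748.
Q̄ = (S_0/π) × [bracket] = (1361/π) × 1.033748 = 447.84 W/m².
— Configuration B (ϕ=+60.0°):
cos h₀ = −tan(+60.0°) tan(+15.000°) = -0.4641, h₀ = 2.0534 rad.
Bracket: h₀ sin ϕ sin δ + cos ϕ cos δ sin h₀ = 2.0534×0.86603×0.25882 + 0.50000×0.96593×0.88578 = 0.460261 + 0.427801 = 0.888062.
Q̄ = (S_0/π) × [bracket] = (1361/π) × 0.888062 = 384.73 W/m².
Ratio Q̄_A / Q̄_B = 447.84 / 384.73 = 1.164.

Q̄_A / Q̄_B ≈ 1.16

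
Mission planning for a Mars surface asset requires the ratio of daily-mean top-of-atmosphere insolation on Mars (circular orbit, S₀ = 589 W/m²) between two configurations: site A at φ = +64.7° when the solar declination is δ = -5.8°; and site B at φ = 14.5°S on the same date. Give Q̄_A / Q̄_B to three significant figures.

Q̄_A / Q̄_B ≈ 0.291

— Configuration A (φ=+64.7°):
cos H₀ = −tan(+64.7°) tan(-5.800°) = 0.2149, H₀ = 1.3542 rad.
Bracket: H₀ sin φ sin δ + cos φ cos δ sin H₀ = 1.3542×0.90408×-0.10106 + 0.42736×0.99488×0.97664 = -0.123728 + 0.415240 = 0.291512.
Q̄ = (S₀/π) × [bracket] = (589/π) × 0.291512 = 54.654 W/m².
— Configuration B (φ=-14.5°):
cos H₀ = −tan(-14.5°) tan(-5.800°) = -0.0263, H₀ = 1.5971 rad.
Bracket: H₀ sin φ sin δ + cos φ cos δ sin H₀ = 1.5971×-0.25038×-0.10106 + 0.96815×0.99488×0.99965 = 0.040412 + 0.962856 = 1.003268.
Q̄ = (S₀/π) × [bracket] = (589/π) × 1.003268 = 188.10 W/m².
Ratio Q̄_A / Q̄_B = 54.654 / 188.10 = 0.2906.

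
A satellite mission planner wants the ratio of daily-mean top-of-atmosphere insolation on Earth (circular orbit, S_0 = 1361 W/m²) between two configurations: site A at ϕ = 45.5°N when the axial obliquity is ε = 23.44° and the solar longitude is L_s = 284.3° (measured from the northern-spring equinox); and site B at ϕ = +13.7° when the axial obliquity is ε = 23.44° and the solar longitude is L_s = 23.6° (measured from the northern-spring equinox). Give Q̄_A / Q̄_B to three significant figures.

— Configuration A (ϕ=+45.5°):
Solar declination: sin δ = sin ε · sin L_s = sin 23.44° × sin 284.3° = -0.38546, so δ = -22.673°.
cos h₀ = −tan(+45.5°) tan(-22.673°) = 0.4251, h₀ = 1.1317 rad.
Bracket: h₀ sin ϕ sin δ + cos ϕ cos δ sin h₀ = 1.1317×0.71325×-0.38546 + 0.70091×0.92272×0.90515 = -0.311138 + 0.585400 = 0.274262.
Q̄ = (S_0/π) × [bracket] = (1361/π) × 0.274262 = 118.82 W/m².
— Configuration B (ϕ=+13.7°):
Solar declination: sin δ = sin ε · sin L_s = sin 23.44° × sin 23.6° = 0.15925, so δ = +9.164°.
cos h₀ = −tan(+13.7°) tan(+9.164°) = -0.0393, h₀ = 1.6101 rad.
Bracket: h₀ sin ϕ sin δ + cos ϕ cos δ sin h₀ = 1.6101×0.23684×0.15925 + 0.97155×0.98724×0.99923 = 0.060728 + 0.958414 = 1.019142.
Q̄ = (S_0/π) × [bracket] = (1361/π) × 1.019142 = 441.51 W/m².
Ratio Q̄_A / Q̄_B = 118.82 / 441.51 = 0.2691.

Q̄_A / Q̄_B ≈ 0.269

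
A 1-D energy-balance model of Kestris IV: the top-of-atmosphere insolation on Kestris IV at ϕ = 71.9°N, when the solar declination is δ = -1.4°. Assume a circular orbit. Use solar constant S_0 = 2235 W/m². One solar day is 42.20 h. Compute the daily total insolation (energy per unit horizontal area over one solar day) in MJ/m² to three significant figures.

29.7 MJ/m²

cos h₀ = −tan(+71.9°) tan(-1.400°) = 0.0748, h₀ = 1.4960 rad.
Bracket: h₀ sin ϕ sin δ + cos ϕ cos δ sin h₀ = 1.4960×0.95052×-0.02443 + 0.31068×0.99970×0.99720 = -0.034739 + 0.309717 = 0.274978.
Q̄ = (S_0/π) × [bracket] = (2235/π) × 0.274978 = 195.63 W/m².
Daily total = Q̄ × 42.20 h × 3600 s/h = 195.63 × 42.20 × 3600 / 10⁶ = 29.72 MJ/m².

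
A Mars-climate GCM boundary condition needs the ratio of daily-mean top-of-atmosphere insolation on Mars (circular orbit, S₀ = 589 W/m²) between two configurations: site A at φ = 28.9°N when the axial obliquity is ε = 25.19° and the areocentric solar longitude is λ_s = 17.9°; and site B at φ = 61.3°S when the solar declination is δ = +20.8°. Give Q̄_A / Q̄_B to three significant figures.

— Configuration A (φ=+28.9°):
sin δ = sin 25.19° × sin 17.9° = 0.13082, so δ = +7.517°.
cos H₀ = −tan(+28.9°) tan(+7.517°) = -0.0728, H₀ = 1.6437 rad.
Bracket: H₀ sin φ sin δ + cos φ cos δ sin H₀ = 1.6437×0.48328×0.13082 + 0.87546×0.99141×0.99734 = 0.103919 + 0.865631 = 0.969550.
Q̄ = (S₀/π) × [bracket] = (589/π) × 0.969550 = 181.78 W/m².
— Configuration B (φ=-61.3°):
cos H₀ = −tan(-61.3°) tan(+20.800°) = 0.6938, H₀ = 0.8040 rad.
Bracket: H₀ sin φ sin δ + cos φ cos δ sin H₀ = 0.8040×-0.87715×0.35511 + 0.48022×0.93483×0.72013 = -0.250434 + 0.323284 = 0.072850.
Q̄ = (S₀/π) × [bracket] = (589/π) × 0.072850 = 13.658 W/m².
Ratio Q̄_A / Q̄_B = 181.78 / 13.658 = 13.31.

Q̄_A / Q̄_B ≈ 13.3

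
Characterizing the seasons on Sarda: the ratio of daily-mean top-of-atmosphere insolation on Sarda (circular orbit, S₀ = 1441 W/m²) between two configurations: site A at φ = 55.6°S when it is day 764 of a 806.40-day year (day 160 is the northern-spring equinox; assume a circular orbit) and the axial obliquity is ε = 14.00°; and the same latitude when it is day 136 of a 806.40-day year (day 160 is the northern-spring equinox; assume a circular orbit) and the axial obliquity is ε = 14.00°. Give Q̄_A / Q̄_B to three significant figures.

Q̄_A / Q̄_B ≈ 1.44

— Configuration A (φ=-55.6°):
Solar longitude: λ_s = 360° × (764 − 160)/806.40 = 269.643°.
sin δ = sin 14.00° × sin 269.643° = -0.24192, so δ = -14.000°.
cos H₀ = −tan(-55.6°) tan(-14.000°) = -0.3641, H₀ = 1.9435 rad.
Bracket: H₀ sin φ sin δ + cos φ cos δ sin H₀ = 1.9435×-0.82511×-0.24192 + 0.56497×0.97030×0.93135 = 0.387943 + 0.510557 = 0.898500.
Q̄ = (S₀/π) × [bracket] = (1441/π) × 0.898500 = 412.13 W/m².
— Configuration B (φ=-55.6°):
Solar longitude: λ_s = 360° × (136 − 160)/806.40 = -10.714°, i.e. -10.714° + 360° = 349.286°.
sin δ = sin 14.00° × sin 349.286° = -0.04498, so δ = -2.578°.
cos H₀ = −tan(-55.6°) tan(-2.578°) = -0.0658, H₀ = 1.6366 rad.
Bracket: H₀ sin φ sin δ + cos φ cos δ sin H₀ = 1.6366×-0.82511×-0.04498 + 0.56497×0.99899×0.99784 = 0.060740 + 0.563180 = 0.623920.
Q̄ = (S₀/π) × [bracket] = (1441/π) × 0.623920 = 286.18 W/m².
Ratio Q̄_A / Q̄_B = 412.13 / 286.18 = 1.440.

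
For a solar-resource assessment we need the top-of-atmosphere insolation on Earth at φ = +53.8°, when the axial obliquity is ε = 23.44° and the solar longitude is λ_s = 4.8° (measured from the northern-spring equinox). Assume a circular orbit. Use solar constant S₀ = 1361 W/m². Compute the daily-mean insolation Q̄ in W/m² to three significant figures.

Solar declination: sin δ = sin ε · sin λ_s = sin 23.44° × sin 4.8° = 0.03329, so δ = +1.908°.
cos H₀ = −tan(+53.8°) tan(+1.908°) = -0.0455, H₀ = 1.6163 rad.
Bracket: H₀ sin φ sin δ + cos φ cos δ sin H₀ = 1.6163×0.80696×0.03329 + 0.59061×0.99945×0.99896 = 0.043420 + 0.589671 = 0.633091.
Q̄ = (S₀/π) × [bracket] = (1361/π) × 0.633091 = 274.3 W/m².

Q̄ ≈ 274 W/m²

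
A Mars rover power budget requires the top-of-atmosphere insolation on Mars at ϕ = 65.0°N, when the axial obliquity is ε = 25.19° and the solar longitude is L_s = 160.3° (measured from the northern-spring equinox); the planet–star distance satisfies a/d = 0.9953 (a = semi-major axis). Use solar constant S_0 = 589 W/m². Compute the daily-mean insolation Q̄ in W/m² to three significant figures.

Solar declination: sin δ = sin ε · sin L_s = sin 25.19° × sin 160.3° = 0.14347, so δ = +8.249°.
cos h₀ = −tan(+65.0°) tan(+8.249°) = -0.3109, h₀ = 1.8869 rad.
Bracket: h₀ sin ϕ sin δ + cos ϕ cos δ sin h₀ = 1.8869×0.90631×0.14347 + 0.42262×0.98965×0.95044 = 0.245350 + 0.397518 = 0.642868.
Inverse-square distance factor (a/d)² = 0.9953² = 0.990622.
Q̄ = (S_0/π) × 0.990622 × [bracket] = (589/π) × 0.990622 × 0.642868 = 119.4 W/m².

Q̄ ≈ 119 W/m²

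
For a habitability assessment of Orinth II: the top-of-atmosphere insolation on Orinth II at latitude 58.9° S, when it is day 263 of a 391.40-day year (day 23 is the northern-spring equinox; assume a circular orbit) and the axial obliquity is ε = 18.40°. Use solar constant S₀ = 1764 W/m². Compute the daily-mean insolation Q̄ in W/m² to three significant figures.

Solar longitude: λ_s = 360° × (263 − 23)/391.40 = 220.746°.
sin δ = sin 18.40° × sin 220.746° = -0.20603, so δ = -11.890°.
cos H₀ = −tan(-58.9°) tan(-11.890°) = -0.3490, H₀ = 1.9273 rad.
Bracket: H₀ sin φ sin δ + cos φ cos δ sin H₀ = 1.9273×-0.85627×-0.20603 + 0.51653×0.97855×0.93711 = 0.340009 + 0.473663 = 0.813672.
Q̄ = (S₀/π) × [bracket] = (1764/π) × 0.813672 = 456.9 W/m².

Q̄ ≈ 457 W/m²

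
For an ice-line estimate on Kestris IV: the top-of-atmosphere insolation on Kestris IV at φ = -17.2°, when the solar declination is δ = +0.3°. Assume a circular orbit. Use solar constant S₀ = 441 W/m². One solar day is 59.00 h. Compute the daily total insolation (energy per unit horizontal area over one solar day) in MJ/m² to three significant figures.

cos H₀ = −tan(-17.2°) tan(+0.300°) = 0.0016, H₀ = 1.5692 rad.
Bracket: H₀ sin φ sin δ + cos φ cos δ sin H₀ = 1.5692×-0.29571×0.00524 + 0.95528×0.99999×1.00000 = -0.002432 + 0.955270 = 0.952838.
Q̄ = (S₀/π) × [bracket] = (441/π) × 0.952838 = 133.75 W/m².
Daily total = Q̄ × 59.00 h × 3600 s/h = 133.75 × 59.00 × 3600 / 10⁶ = 28.41 MJ/m².

28.4 MJ/m²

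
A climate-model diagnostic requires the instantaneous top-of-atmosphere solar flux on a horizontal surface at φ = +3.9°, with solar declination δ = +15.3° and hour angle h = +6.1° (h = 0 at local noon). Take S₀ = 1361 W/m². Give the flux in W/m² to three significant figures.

cos θ_z = sin φ sin δ + cos φ cos δ cos h = 0.017947 + 0.956875 = 0.974822.
Flux = S₀ · cos θ_z = 1361 × 0.974822 = 1327 W/m².

1.33e+03 W/m²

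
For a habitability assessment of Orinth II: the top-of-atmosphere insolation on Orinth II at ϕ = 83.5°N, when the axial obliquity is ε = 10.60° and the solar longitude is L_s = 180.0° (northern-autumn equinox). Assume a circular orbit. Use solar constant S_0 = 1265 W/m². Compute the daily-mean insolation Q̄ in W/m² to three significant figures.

Solar declination: sin δ = sin ε · sin L_s = sin 10.60° × sin 180.0° = 0.00000, so δ = +0.000°.
cos h₀ = −tan(+83.5°) tan(+0.000°) = -0.0000, h₀ = 1.5708 rad.
Bracket: h₀ sin ϕ sin δ + cos ϕ cos δ sin h₀ = 1.5708×0.99357×0.00000 + 0.11320×1.00000×1.00000 = 0.000000 + 0.113200 = 0.113200.
Q̄ = (S_0/π) × [bracket] = (1265/π) × 0.113200 = 45.58 W/m².

Q̄ ≈ 45.6 W/m²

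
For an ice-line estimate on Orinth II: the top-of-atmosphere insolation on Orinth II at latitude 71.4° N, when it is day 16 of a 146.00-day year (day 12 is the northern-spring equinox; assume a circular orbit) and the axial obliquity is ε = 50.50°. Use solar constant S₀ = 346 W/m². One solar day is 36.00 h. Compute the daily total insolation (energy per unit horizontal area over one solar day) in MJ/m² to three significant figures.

Solar longitude: λ_s = 360° × (16 − 12)/146.00 = 9.863°.
sin δ = sin 50.50° × sin 9.863° = 0.13217, so δ = +7.595°.
cos H₀ = −tan(+71.4°) tan(+7.595°) = -0.3962, H₀ = 1.9782 rad.
Bracket: H₀ sin φ sin δ + cos φ cos δ sin H₀ = 1.9782×0.94777×0.13217 + 0.31896×0.99123×0.91815 = 0.247803 + 0.290285 = 0.538088.
Q̄ = (S₀/π) × [bracket] = (346/π) × 0.538088 = 59.262 W/m².
Daily total = Q̄ × 36.00 h × 3600 s/h = 59.262 × 36.00 × 3600 / 10⁶ = 7.680 MJ/m².

7.68 MJ/m²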